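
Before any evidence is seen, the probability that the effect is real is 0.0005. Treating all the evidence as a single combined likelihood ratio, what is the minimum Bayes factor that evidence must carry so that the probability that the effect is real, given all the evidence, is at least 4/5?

Prior odds = 0.0005/0.9995 = 1/1999.
Target odds = 0.8/0.2 = 4.
Required Bayes factor = 4 ÷ (1/1999) = 7996.

7996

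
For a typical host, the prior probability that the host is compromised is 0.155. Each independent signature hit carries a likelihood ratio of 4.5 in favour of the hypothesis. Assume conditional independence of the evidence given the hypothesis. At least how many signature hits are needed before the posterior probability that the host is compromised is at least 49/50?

4

Prior odds: 0.155 ÷ 0.845 = 31/169.
Likelihood ratio per signature hit = 4.5.
Target posterior odds = 0.98/0.02 = 49.
Need (31/169) × 4.5ⁿ ≥ 49, i.e. 4.5ⁿ ≥ 8281/31.
4.5³ = 91.125 falls short of 8281/31 but 4.5⁴ = 410.0625 reaches it, so n = 4.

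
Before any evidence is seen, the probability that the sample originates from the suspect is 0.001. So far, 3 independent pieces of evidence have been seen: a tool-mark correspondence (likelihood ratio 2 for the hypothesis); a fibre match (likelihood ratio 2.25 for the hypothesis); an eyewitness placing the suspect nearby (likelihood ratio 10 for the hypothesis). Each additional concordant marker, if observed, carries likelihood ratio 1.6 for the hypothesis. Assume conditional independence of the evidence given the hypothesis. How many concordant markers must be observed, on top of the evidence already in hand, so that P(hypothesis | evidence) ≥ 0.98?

Prior odds = 0.001/0.999 = 1/999.
Combined Bayes factor of the evidence already in hand = 2 × 2.25 × 10 = 45.
Odds after that evidence = (1/999) × 45 = 5/111.
Target odds = 0.98/0.02 = 49.
Need 1.6ⁿ ≥ 49 ÷ (5/111) = 1087.8.
1.6¹⁴ ≈720.576 falls short of 1087.8 but 1.6¹⁵ ≈1152.92 reaches it, so n = 15.

15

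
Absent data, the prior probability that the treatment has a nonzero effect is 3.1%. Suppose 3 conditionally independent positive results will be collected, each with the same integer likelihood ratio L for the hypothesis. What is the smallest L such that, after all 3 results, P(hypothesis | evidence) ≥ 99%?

15

Prior odds = 0.031/0.969 = 31/969.
Target odds = 0.99/0.01 = 99.
Need L³ ≥ 99 ÷ (31/969) = 95931/31.
14³ = 2744 < 95931/31 ≤ 3375 = 15³, so L = 15.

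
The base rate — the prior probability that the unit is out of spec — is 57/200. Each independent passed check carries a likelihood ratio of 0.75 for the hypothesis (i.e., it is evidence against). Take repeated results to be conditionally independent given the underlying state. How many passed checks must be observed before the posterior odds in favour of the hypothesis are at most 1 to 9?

5

Prior odds: 0.285 ÷ 0.715 = 57/143.
Likelihood ratio per passed check = 0.75.
Target odds = 1/9.
Need (57/143) × 0.75ⁿ ≤ 1/9, i.e. 0.75ⁿ ≤ 143/513.
0.75⁴ = 0.31640625 is still above 143/513 but 0.75⁵ = 243/1024 is at or below it, so n = 5.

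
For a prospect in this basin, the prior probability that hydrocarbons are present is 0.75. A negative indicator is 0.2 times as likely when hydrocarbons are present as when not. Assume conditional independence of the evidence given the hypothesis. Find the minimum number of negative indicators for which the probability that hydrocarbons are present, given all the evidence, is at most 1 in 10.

3

Prior odds: 0.75 ÷ 0.25 = 3.
Likelihood ratio per negative indicator = 0.2.
Target odds: 0.1 ÷ 0.9 = 1/9.
Require 0.2ⁿ ≤ 1/9 ÷ 3 = 1/27.
0.2² = 0.04 is still above 1/27 but 0.2³ = 0.008 is at or below it, so n = 3.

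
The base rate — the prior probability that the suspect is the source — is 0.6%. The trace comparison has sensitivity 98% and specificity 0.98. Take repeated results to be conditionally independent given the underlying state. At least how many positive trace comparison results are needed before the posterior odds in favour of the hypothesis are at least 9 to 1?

2

Prior odds: 0.006 ÷ 0.994 = 3/497.
False-positive rate = 1 − 0.98 = 0.02; likelihood ratio of a positive = 0.98/0.02 = 49.
Target odds = 9.
Need (3/497) × 49ⁿ ≥ 9, i.e. 49ⁿ ≥ 1491.
49¹ = 49 falls short of 1491 but 49² = 2401 reaches it, so n = 2.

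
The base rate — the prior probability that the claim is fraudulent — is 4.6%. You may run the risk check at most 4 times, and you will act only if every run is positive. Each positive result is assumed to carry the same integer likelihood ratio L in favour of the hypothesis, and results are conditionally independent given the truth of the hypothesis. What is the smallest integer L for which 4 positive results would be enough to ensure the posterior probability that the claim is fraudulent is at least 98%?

6

Prior odds = 0.046/0.954 = 23/477.
Target odds = 0.98/0.02 = 49.
Need L⁴ ≥ 49 ÷ (23/477) = 23373/23.
5⁴ = 625 < 23373/23 ≤ 1296 = 6⁴, so L = 6.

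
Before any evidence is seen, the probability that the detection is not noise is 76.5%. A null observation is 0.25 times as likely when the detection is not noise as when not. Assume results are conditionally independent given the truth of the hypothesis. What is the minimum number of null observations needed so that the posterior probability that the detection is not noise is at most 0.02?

Prior odds: 0.765 ÷ 0.235 = 153/47.
Likelihood ratio per null observation = 0.25.
Target odds: 0.02 ÷ 0.98 = 1/49.
Need (153/47) × 0.25ⁿ ≤ 1/49, i.e. 0.25ⁿ ≤ 47/7497.
0.25³ = 0.015625 is still above 47/7497 but 0.25⁴ = 0.00390625 is at or below it, so n = 4.

4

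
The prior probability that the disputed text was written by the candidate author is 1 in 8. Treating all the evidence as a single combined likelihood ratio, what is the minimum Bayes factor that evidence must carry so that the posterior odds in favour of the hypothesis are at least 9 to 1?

Prior odds = 0.125/0.875 = 1/7.
Target odds = 9.
Required Bayes factor = 9 ÷ (1/7) = 63.

63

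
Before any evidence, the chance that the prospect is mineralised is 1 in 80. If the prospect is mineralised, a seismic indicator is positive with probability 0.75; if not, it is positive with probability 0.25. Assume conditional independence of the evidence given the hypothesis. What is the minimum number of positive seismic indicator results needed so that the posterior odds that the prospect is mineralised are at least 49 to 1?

Prior odds: 0.0125 ÷ 0.9875 = 1/79.
Likelihood ratio of a positive = 0.75/0.25 = 3.
Target odds = 49.
Require 3ⁿ ≥ 49 ÷ (1/79) = 3871.
3⁷ = 2187 falls short of 3871 but 3⁸ = 6561 reaches it, so n = 8.

8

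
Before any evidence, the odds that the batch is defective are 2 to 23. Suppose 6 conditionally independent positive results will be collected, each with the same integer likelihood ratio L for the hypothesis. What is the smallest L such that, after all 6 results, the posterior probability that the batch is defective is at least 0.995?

4

Prior odds = 2/23.
Target odds = 0.995/0.005 = 199.
Need L⁶ ≥ 199 ÷ (2/23) = 2288.5.
3⁶ = 729 < 2288.5 ≤ 4096 = 4⁶, so L = 4.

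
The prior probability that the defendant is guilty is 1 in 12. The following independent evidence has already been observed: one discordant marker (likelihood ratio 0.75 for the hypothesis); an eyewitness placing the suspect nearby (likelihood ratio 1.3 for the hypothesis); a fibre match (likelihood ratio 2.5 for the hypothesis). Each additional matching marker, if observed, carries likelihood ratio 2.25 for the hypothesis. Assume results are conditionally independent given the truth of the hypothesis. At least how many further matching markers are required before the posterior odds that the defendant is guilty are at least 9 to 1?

5

Prior odds = (1/12)/(11/12) = 1/11.
Combined Bayes factor of the evidence already in hand = 0.75 × 1.3 × 2.5 = 2.4375.
Odds after that evidence = (1/11) × 2.4375 = 39/176.
Target odds = 9.
Need 2.25ⁿ ≥ 9 ÷ (39/176) = 528/13.
2.25⁴ = 25.62890625 falls short of 528/13 but 2.25⁵ = 59049/1024 reaches it, so n = 5.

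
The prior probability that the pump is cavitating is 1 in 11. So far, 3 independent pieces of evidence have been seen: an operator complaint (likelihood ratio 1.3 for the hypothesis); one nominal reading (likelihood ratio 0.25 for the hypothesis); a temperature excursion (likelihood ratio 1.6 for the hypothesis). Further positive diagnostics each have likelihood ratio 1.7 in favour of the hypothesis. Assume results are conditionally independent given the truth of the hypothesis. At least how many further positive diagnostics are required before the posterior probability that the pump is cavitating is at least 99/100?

Prior odds = (1/11)/(10/11) = 0.1.
Combined Bayes factor of the evidence already in hand = 1.3 × 0.25 × 1.6 = 0.52.
Odds after that evidence = 0.1 × 0.52 = 0.052.
Target odds = 0.99/0.01 = 99.
Need 1.7ⁿ ≥ 99 ÷ 0.052 = 24750/13.
1.7¹⁴ ≈1683.78 falls short of 24750/13 but 1.7¹⁵ ≈2862.42 reaches it, so n = 15.

15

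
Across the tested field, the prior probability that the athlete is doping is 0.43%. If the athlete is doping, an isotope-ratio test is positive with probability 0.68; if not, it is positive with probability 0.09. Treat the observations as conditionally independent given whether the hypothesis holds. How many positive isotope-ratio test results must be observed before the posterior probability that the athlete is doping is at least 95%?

Prior odds = 0.0043/0.9957 = 43/9957.
Likelihood ratio of a positive = 0.68/0.09 = 68/9.
Target posterior odds = 0.95/0.05 = 19.
Need (43/9957) × (68/9)ⁿ ≥ 19, i.e. (68/9)ⁿ ≥ 189183/43.
(68/9)⁴ = 21381376/6561 falls short of 189183/43 but (68/9)⁵ ≈24622.5 reaches it, so n = 5.

5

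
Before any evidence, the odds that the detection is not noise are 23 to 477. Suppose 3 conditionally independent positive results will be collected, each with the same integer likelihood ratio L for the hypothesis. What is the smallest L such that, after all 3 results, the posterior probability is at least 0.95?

8

Prior odds = 23/477.
Target odds = 0.95/0.05 = 19.
Need L³ ≥ 19 ÷ (23/477) = 9063/23.
7³ = 343 < 9063/23 ≤ 512 = 8³, so L = 8.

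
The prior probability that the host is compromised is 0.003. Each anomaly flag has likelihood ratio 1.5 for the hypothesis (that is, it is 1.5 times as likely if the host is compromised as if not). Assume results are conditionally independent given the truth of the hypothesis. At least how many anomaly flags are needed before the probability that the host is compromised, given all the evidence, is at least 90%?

Prior odds: 0.003 ÷ 0.997 = 3/997.
Likelihood ratio per anomaly flag = 1.5.
Target posterior odds = 0.9/0.1 = 9.
Need (3/997) × 1.5ⁿ ≥ 9, i.e. 1.5ⁿ ≥ 2991.
1.5¹⁹ ≈2216.84 falls short of 2991 but 1.5²⁰ ≈3325.26 reaches it, so n = 20.

20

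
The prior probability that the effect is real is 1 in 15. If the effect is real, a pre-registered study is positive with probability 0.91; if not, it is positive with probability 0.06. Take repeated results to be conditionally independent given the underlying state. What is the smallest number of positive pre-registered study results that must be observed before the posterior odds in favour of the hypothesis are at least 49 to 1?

Prior odds = (1/15)/(14/15) = 1/14.
Likelihood ratio of a positive = 0.91/0.06 = 91/6.
Target odds = 49.
Require (91/6)ⁿ ≥ 49 ÷ (1/14) = 686.
(91/6)² = 8281/36 falls short of 686 but (91/6)³ = 753571/216 reaches it, so n = 3.

3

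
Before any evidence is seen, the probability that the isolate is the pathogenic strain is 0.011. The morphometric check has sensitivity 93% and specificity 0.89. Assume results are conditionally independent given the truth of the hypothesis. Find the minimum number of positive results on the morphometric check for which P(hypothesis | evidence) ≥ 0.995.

5

Prior odds: 0.011 ÷ 0.989 = 11/989.
False-positive rate = 1 − 0.89 = 0.11; likelihood ratio of a positive = 0.93/0.11 = 93/11.
Target odds: 0.995 ÷ 0.005 = 199.
Require (93/11)ⁿ ≥ 199 ÷ (11/989) = 196811/11.
(93/11)⁴ = 74805201/14641 falls short of 196811/11 but (93/11)⁵ ≈43196.8 reaches it, so n = 5.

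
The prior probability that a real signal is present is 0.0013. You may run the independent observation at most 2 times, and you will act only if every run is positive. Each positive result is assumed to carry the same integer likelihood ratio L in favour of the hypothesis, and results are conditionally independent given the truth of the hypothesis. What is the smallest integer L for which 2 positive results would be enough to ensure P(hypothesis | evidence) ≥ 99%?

276

Prior odds = 0.0013/0.9987 = 13/9987.
Target odds = 0.99/0.01 = 99.
Need L² ≥ 99 ÷ (13/9987) = 988713/13.
275² = 75625 < 988713/13 ≤ 76176 = 276², so L = 276.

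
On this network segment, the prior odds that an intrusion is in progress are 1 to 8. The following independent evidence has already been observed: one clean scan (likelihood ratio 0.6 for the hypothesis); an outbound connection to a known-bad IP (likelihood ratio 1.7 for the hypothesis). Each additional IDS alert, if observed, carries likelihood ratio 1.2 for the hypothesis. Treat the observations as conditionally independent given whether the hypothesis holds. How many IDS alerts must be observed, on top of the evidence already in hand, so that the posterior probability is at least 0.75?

Prior odds = 0.125.
Combined Bayes factor of the evidence already in hand = 0.6 × 1.7 = 1.02.
Odds after that evidence = 0.125 × 1.02 = 0.1275.
Target odds = 0.75/0.25 = 3.
Need 1.2ⁿ ≥ 3 ÷ 0.1275 = 400/17.
1.2¹⁷ ≈22.1861 falls short of 400/17 but 1.2¹⁸ ≈26.6233 reaches it, so n = 18.

18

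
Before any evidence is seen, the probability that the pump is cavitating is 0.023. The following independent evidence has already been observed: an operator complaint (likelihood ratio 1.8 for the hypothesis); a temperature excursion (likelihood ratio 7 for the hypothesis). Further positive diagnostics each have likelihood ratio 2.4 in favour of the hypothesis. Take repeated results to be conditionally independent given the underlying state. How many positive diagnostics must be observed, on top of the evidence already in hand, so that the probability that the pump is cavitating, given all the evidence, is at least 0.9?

Prior odds = 0.023/0.977 = 23/977.
Combined Bayes factor of the evidence already in hand = 1.8 × 7 = 12.6.
Odds after that evidence = (23/977) × 12.6 = 1449/4885.
Target odds = 0.9/0.1 = 9.
Need 2.4ⁿ ≥ 9 ÷ (1449/4885) = 4885/161.
2.4³ = 13.824 falls short of 4885/161 but 2.4⁴ = 33.1776 reaches it, so n = 4.

4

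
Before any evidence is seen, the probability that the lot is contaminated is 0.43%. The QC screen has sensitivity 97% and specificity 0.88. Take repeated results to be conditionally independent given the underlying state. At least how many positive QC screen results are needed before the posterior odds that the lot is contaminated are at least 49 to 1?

Prior odds = 0.0043/0.9957 = 43/9957.
False-positive rate = 1 − 0.88 = 0.12; likelihood ratio of a positive = 0.97/0.12 = 97/12.
Target odds = 49.
Need (43/9957) × (97/12)ⁿ ≥ 49, i.e. (97/12)ⁿ ≥ 487893/43.
(97/12)⁴ = 88529281/20736 falls short of 487893/43 but (97/12)⁵ ≈34510.6 reaches it, so n = 5.

5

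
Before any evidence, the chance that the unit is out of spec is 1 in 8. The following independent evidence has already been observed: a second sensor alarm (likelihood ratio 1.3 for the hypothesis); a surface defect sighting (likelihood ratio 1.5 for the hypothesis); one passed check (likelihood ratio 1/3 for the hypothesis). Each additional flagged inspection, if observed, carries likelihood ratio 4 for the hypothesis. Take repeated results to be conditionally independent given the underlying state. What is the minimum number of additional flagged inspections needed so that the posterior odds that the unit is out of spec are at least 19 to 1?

Prior odds = 0.125/0.875 = 1/7.
Combined Bayes factor of the evidence already in hand = 1.3 × 1.5 × (1/3) = 0.65.
Odds after that evidence = (1/7) × 0.65 = 13/140.
Target odds = 19.
Need 4ⁿ ≥ 19 ÷ (13/140) = 2660/13.
4³ = 64 falls short of 2660/13 but 4⁴ = 256 reaches it, so n = 4.

4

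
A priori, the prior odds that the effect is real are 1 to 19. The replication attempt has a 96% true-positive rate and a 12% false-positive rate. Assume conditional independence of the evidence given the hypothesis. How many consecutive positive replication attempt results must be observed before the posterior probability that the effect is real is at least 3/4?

Prior odds = 1/19.
Likelihood ratio of a positive result = 0.96/0.12 = 8.
Target posterior odds = 0.75/0.25 = 3.
Need (1/19) × 8ⁿ ≥ 3, i.e. 8ⁿ ≥ 57.
8¹ = 8 falls short of 57 but 8² = 64 reaches it, so n = 2.

2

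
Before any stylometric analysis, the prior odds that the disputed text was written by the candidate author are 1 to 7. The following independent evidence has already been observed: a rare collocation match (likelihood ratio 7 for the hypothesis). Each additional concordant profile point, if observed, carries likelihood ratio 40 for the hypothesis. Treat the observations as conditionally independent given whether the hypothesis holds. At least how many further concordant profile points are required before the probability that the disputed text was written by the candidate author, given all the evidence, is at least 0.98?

2

Prior odds = 1/7.
Bayes factor of the evidence already in hand = 7.
Odds after that evidence = (1/7) × 7 = 1.
Target odds = 0.98/0.02 = 49.
Need 40ⁿ ≥ 49 ÷ 1 = 49.
40¹ = 40 falls short of 49 but 40² = 1600 reaches it, so n = 2.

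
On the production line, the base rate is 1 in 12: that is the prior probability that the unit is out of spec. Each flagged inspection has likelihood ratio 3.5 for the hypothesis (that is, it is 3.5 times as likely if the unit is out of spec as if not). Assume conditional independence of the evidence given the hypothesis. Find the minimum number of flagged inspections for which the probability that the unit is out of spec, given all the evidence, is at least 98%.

6

Prior odds: (1/12) ÷ (11/12) = 1/11.
Likelihood ratio per flagged inspection = 3.5.
Target posterior odds = 0.98/0.02 = 49.
Require 3.5ⁿ ≥ 49 ÷ (1/11) = 539.
3.5⁵ = 525.21875 falls short of 539 but 3.5⁶ = 1838.265625 reaches it, so n = 6.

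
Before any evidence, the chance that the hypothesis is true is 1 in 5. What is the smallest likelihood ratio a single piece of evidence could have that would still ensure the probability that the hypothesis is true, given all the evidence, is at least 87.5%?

28

Prior odds = 0.2/0.8 = 0.25.
Target odds = 0.875/0.125 = 7.
Required Bayes factor = 7 ÷ 0.25 = 28.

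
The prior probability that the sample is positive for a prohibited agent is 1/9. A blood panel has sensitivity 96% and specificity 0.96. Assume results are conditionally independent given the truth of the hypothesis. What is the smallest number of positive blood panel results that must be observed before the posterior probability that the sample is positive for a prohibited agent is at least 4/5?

2

Prior odds = (1/9)/(8/9) = 0.125.
False-positive rate = 1 − 0.96 = 0.04; likelihood ratio of a positive = 0.96/0.04 = 24.
Target posterior odds = 0.8/0.2 = 4.
Need 0.125 × 24ⁿ ≥ 4, i.e. 24ⁿ ≥ 32.
24¹ = 24 falls short of 32 but 24² = 576 reaches it, so n = 2.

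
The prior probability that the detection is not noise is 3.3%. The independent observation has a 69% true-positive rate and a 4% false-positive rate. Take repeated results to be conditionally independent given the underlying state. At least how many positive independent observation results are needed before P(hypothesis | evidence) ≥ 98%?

3

Prior odds: 0.033 ÷ 0.967 = 33/967.
Likelihood ratio of a positive result = 0.69/0.04 = 17.25.
Target posterior odds = 0.98/0.02 = 49.
Need (33/967) × 17.25ⁿ ≥ 49, i.e. 17.25ⁿ ≥ 47383/33.
17.25² = 297.5625 falls short of 47383/33 but 17.25³ = 5132.953125 reaches it, so n = 3.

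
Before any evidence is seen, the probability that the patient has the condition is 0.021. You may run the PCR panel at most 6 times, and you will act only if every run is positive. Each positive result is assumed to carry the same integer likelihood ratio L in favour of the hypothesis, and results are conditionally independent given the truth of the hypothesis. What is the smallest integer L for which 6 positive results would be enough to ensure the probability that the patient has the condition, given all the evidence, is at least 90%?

3

Prior odds = 0.021/0.979 = 21/979.
Target odds = 0.9/0.1 = 9.
Need L⁶ ≥ 9 ÷ (21/979) = 2937/7.
2⁶ = 64 < 2937/7 ≤ 729 = 3⁶, so L = 3.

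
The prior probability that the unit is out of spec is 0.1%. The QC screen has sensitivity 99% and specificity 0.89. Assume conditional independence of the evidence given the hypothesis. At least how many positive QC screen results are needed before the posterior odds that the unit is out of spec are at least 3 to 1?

Prior odds: 0.001 ÷ 0.999 = 1/999.
False-positive rate = 1 − 0.89 = 0.11; likelihood ratio of a positive = 0.99/0.11 = 9.
Target odds = 3.
Need (1/999) × 9ⁿ ≥ 3, i.e. 9ⁿ ≥ 2997.
9³ = 729 falls short of 2997 but 9⁴ = 6561 reaches it, so n = 4.

4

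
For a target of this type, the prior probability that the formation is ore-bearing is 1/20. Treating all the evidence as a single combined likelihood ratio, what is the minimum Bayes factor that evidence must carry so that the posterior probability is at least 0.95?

Prior odds = 0.05/0.95 = 1/19.
Target odds = 0.95/0.05 = 19.
Required Bayes factor = 19 ÷ (1/19) = 361.

361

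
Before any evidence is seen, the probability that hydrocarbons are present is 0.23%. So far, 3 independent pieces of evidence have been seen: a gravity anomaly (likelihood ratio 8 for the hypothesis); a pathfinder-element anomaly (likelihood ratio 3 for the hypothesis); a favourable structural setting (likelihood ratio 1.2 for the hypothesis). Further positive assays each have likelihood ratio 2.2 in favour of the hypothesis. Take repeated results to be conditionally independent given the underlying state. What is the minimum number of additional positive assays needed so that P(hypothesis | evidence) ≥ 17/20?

Prior odds = 0.0023/0.9977 = 23/9977.
Combined Bayes factor of the evidence already in hand = 8 × 3 × 1.2 = 28.8.
Odds after that evidence = (23/9977) × 28.8 = 3312/49885.
Target odds = 0.85/0.15 = 17/3.
Need 2.2ⁿ ≥ 17/3 ÷ (3312/49885) = 848045/9936.
2.2⁵ = 51.53632 falls short of 848045/9936 but 2.2⁶ = 1771561/15625 reaches it, so n = 6.

6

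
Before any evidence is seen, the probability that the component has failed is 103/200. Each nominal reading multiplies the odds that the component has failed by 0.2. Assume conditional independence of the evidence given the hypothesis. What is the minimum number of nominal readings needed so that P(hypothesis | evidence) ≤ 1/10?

2

Prior odds: 0.515 ÷ 0.485 = 103/97.
Likelihood ratio per nominal reading = 0.2.
Target posterior odds = 0.1/0.9 = 1/9.
Require 0.2ⁿ ≤ 1/9 ÷ (103/97) = 97/927.
0.2¹ = 0.2 is still above 97/927 but 0.2² = 0.04 is at or below it, so n = 2.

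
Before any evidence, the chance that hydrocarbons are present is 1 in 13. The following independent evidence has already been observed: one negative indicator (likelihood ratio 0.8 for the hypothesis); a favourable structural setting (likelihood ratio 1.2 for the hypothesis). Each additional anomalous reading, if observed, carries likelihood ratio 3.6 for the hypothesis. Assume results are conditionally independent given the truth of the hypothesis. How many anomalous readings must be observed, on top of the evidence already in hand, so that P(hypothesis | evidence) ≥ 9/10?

4

Prior odds = (1/13)/(12/13) = 1/12.
Combined Bayes factor of the evidence already in hand = 0.8 × 1.2 = 0.96.
Odds after that evidence = (1/12) × 0.96 = 0.08.
Target odds = 0.9/0.1 = 9.
Need 3.6ⁿ ≥ 9 ÷ 0.08 = 112.5.
3.6³ = 46.656 falls short of 112.5 but 3.6⁴ = 167.9616 reaches it, so n = 4.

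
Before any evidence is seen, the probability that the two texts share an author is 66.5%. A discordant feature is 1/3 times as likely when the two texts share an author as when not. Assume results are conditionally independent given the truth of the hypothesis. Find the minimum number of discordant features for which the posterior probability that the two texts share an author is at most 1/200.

Prior odds = 0.665/0.335 = 133/67.
Likelihood ratio per discordant feature = 1/3.
Target posterior odds = 0.005/0.995 = 1/199.
Require (1/3)ⁿ ≤ 1/199 ÷ (133/67) = 67/26467.
(1/3)⁵ = 1/243 is still above 67/26467 but (1/3)⁶ = 1/729 is at or below it, so n = 6.

6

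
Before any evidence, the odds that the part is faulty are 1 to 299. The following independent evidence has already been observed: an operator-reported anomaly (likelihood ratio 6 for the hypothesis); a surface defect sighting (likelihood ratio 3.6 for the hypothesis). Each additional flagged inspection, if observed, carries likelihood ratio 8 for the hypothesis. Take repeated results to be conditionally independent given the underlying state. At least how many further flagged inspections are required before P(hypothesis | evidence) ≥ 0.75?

2

Prior odds = 1/299.
Combined Bayes factor of the evidence already in hand = 6 × 3.6 = 21.6.
Odds after that evidence = (1/299) × 21.6 = 108/1495.
Target odds = 0.75/0.25 = 3.
Need 8ⁿ ≥ 3 ÷ (108/1495) = 1495/36.
8¹ = 8 falls short of 1495/36 but 8² = 64 reaches it, so n = 2.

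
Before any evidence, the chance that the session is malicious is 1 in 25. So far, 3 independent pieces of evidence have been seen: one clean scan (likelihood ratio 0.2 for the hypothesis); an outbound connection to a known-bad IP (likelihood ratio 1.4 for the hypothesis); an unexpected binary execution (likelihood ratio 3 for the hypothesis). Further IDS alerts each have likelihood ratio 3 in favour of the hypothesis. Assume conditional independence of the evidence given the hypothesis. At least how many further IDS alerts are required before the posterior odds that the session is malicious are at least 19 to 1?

Prior odds = 0.04/0.96 = 1/24.
Combined Bayes factor of the evidence already in hand = 0.2 × 1.4 × 3 = 0.84.
Odds after that evidence = (1/24) × 0.84 = 0.035.
Target odds = 19.
Need 3ⁿ ≥ 19 ÷ 0.035 = 3800/7.
3⁵ = 243 falls short of 3800/7 but 3⁶ = 729 reaches it, so n = 6.

6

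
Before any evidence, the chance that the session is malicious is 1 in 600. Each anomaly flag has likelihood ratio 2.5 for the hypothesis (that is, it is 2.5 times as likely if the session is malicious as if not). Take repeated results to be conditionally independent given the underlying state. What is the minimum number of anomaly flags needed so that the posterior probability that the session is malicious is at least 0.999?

Prior odds = (1/600)/(599/600) = 1/599.
Likelihood ratio per anomaly flag = 2.5.
Target posterior odds = 0.999/0.001 = 999.
Need (1/599) × 2.5ⁿ ≥ 999, i.e. 2.5ⁿ ≥ 598401.
2.5¹⁴ ≈372529 falls short of 598401 but 2.5¹⁵ ≈931323 reaches it, so n = 15.

15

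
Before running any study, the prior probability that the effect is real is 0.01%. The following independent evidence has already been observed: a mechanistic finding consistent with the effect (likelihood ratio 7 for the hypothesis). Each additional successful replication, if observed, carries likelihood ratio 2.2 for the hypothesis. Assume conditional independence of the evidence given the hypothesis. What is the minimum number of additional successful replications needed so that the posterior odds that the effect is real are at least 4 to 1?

Prior odds = 0.0001/0.9999 = 1/9999.
Bayes factor of the evidence already in hand = 7.
Odds after that evidence = (1/9999) × 7 = 7/9999.
Target odds = 4.
Need 2.2ⁿ ≥ 4 ÷ (7/9999) = 39996/7.
2.2¹⁰ ≈2655.99 falls short of 39996/7 but 2.2¹¹ ≈5843.18 reaches it, so n = 11.

11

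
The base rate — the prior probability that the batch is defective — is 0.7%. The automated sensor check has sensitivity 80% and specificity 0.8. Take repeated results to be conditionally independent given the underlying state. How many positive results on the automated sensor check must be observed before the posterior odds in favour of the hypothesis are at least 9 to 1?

6

Prior odds = 0.007/0.993 = 7/993.
False-positive rate = 1 − 0.8 = 0.2; likelihood ratio of a positive = 0.8/0.2 = 4.
Target odds = 9.
Require 4ⁿ ≥ 9 ÷ (7/993) = 8937/7.
4⁵ = 1024 falls short of 8937/7 but 4⁶ = 4096 reaches it, so n = 6.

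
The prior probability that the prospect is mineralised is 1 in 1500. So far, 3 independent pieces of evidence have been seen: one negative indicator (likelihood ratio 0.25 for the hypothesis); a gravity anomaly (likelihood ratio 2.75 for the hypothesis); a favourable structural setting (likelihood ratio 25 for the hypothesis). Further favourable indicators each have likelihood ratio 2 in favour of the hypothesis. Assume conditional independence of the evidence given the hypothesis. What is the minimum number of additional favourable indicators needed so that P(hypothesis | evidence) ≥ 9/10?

Prior odds = (1/1500)/(1499/1500) = 1/1499.
Combined Bayes factor of the evidence already in hand = 0.25 × 2.75 × 25 = 17.1875.
Odds after that evidence = (1/1499) × 17.1875 = 275/23984.
Target odds = 0.9/0.1 = 9.
Need 2ⁿ ≥ 9 ÷ (275/23984) = 215856/275.
2⁹ = 512 falls short of 215856/275 but 2¹⁰ = 1024 reaches it, so n = 10.

10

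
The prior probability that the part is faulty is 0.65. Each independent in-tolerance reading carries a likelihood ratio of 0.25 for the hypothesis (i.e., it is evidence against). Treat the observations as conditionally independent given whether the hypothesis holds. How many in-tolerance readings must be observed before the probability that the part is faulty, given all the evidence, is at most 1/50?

Prior odds: 0.65 ÷ 0.35 = 13/7.
Likelihood ratio per in-tolerance reading = 0.25.
Target odds: 0.02 ÷ 0.98 = 1/49.
Need (13/7) × 0.25ⁿ ≤ 1/49, i.e. 0.25ⁿ ≤ 1/91.
0.25³ = 0.015625 is still above 1/91 but 0.25⁴ = 0.00390625 is at or below it, so n = 4.

4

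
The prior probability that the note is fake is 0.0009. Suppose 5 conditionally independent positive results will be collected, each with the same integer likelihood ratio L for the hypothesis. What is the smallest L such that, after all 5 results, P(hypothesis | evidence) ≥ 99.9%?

Prior odds = 0.0009/0.9991 = 9/9991.
Target odds = 0.999/0.001 = 999.
Need L⁵ ≥ 999 ÷ (9/9991) = 1109001.
16⁵ = 1048576 < 1109001 ≤ 1419857 = 17⁵, so L = 17.

17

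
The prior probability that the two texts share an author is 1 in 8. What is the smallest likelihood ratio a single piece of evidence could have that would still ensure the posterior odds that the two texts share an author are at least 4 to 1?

28

Prior odds = 0.125/0.875 = 1/7.
Target odds = 4.
Required Bayes factor = 4 ÷ (1/7) = 28.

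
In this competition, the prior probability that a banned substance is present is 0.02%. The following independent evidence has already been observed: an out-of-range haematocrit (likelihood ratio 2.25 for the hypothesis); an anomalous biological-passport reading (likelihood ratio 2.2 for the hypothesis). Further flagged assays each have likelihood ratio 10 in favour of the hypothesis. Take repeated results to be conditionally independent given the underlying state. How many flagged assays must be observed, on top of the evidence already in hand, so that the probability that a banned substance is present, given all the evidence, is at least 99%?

5

Prior odds = 0.0002/0.9998 = 1/4999.
Combined Bayes factor of the evidence already in hand = 2.25 × 2.2 = 4.95.
Odds after that evidence = (1/4999) × 4.95 = 99/99980.
Target odds = 0.99/0.01 = 99.
Need 10ⁿ ≥ 99 ÷ (99/99980) = 99980.
10⁴ = 10000 falls short of 99980 but 10⁵ = 100000 reaches it, so n = 5.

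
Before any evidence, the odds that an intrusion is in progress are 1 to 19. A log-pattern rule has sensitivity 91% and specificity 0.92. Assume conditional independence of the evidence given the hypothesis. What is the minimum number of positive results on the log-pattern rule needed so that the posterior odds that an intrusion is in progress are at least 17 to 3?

Prior odds = 1/19.
False-positive rate = 1 − 0.92 = 0.08; likelihood ratio of a positive = 0.91/0.08 = 11.375.
Target odds = 17/3.
Need (1/19) × 11.375ⁿ ≥ 17/3, i.e. 11.375ⁿ ≥ 323/3.
11.375¹ = 11.375 falls short of 323/3 but 11.375² = 129.390625 reaches it, so n = 2.

2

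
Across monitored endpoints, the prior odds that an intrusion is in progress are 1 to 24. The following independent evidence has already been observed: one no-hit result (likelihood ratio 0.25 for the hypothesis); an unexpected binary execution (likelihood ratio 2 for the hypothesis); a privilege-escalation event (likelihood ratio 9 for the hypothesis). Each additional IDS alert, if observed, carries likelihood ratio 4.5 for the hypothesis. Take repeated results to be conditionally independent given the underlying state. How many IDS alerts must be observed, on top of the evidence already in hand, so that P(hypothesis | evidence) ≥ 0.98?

4

Prior odds = 1/24.
Combined Bayes factor of the evidence already in hand = 0.25 × 2 × 9 = 4.5.
Odds after that evidence = (1/24) × 4.5 = 0.1875.
Target odds = 0.98/0.02 = 49.
Need 4.5ⁿ ≥ 49 ÷ 0.1875 = 784/3.
4.5³ = 91.125 falls short of 784/3 but 4.5⁴ = 410.0625 reaches it, so n = 4.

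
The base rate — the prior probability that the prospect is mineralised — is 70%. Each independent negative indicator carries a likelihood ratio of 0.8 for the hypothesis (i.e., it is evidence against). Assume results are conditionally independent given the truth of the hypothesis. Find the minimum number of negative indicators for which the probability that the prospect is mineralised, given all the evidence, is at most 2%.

22

Prior odds = 0.7/0.3 = 7/3.
Likelihood ratio per negative indicator = 0.8.
Target odds: 0.02 ÷ 0.98 = 1/49.
Require 0.8ⁿ ≤ 1/49 ÷ (7/3) = 3/343.
0.8²¹ ≈0.00922337 is still above 3/343 but 0.8²² ≈0.0073787 is at or below it, so n = 22.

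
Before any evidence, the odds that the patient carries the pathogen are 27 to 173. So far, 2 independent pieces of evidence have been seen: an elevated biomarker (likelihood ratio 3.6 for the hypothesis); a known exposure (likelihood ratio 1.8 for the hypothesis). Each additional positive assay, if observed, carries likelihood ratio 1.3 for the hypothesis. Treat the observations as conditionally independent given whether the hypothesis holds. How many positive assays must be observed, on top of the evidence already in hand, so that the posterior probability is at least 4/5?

Prior odds = 27/173.
Combined Bayes factor of the evidence already in hand = 3.6 × 1.8 = 6.48.
Odds after that evidence = (27/173) × 6.48 = 4374/4325.
Target odds = 0.8/0.2 = 4.
Need 1.3ⁿ ≥ 4 ÷ (4374/4325) = 8650/2187.
1.3⁵ = 371293/100000 falls short of 8650/2187 but 1.3⁶ = 4826809/1000000 reaches it, so n = 6.

6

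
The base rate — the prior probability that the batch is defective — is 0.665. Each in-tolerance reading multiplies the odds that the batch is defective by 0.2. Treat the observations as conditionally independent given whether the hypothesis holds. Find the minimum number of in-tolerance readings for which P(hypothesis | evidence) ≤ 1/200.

4

Prior odds: 0.665 ÷ 0.335 = 133/67.
Likelihood ratio per in-tolerance reading = 0.2.
Target odds: 0.005 ÷ 0.995 = 1/199.
Need (133/67) × 0.2ⁿ ≤ 1/199, i.e. 0.2ⁿ ≤ 67/26467.
0.2³ = 0.008 is still above 67/26467 but 0.2⁴ = 0.0016 is at or below it, so n = 4.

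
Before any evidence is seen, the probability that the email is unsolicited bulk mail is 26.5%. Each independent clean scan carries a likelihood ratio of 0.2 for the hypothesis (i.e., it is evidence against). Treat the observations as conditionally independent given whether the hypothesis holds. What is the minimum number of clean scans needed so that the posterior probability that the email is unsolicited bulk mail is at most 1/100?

3

Prior odds = 0.265/0.735 = 53/147.
Likelihood ratio per clean scan = 0.2.
Target posterior odds = 0.01/0.99 = 1/99.
Need (53/147) × 0.2ⁿ ≤ 1/99, i.e. 0.2ⁿ ≤ 49/1749.
0.2² = 0.04 is still above 49/1749 but 0.2³ = 0.008 is at or below it, so n = 3.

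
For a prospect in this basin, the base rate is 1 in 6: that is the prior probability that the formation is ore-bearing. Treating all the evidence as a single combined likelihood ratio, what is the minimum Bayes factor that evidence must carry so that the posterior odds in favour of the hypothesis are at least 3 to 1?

15

Prior odds = (1/6)/(5/6) = 0.2.
Target odds = 3.
Required Bayes factor = 3 ÷ 0.2 = 15.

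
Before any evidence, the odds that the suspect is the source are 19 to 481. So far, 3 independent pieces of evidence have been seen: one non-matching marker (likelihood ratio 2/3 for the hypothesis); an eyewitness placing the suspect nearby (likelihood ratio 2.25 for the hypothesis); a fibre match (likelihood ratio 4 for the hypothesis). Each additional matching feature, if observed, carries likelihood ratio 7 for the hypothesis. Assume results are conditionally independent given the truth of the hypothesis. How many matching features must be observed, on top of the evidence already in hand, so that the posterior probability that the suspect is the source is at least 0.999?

5

Prior odds = 19/481.
Combined Bayes factor of the evidence already in hand = (2/3) × 2.25 × 4 = 6.
Odds after that evidence = (19/481) × 6 = 114/481.
Target odds = 0.999/0.001 = 999.
Need 7ⁿ ≥ 999 ÷ (114/481) = 160173/38.
7⁴ = 2401 falls short of 160173/38 but 7⁵ = 16807 reaches it, so n = 5.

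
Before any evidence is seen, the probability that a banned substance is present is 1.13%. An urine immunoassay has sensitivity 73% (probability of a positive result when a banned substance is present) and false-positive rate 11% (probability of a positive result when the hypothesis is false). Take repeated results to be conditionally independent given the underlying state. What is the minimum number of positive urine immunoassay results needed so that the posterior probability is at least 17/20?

Prior odds: 0.0113 ÷ 0.9887 = 113/9887.
Likelihood ratio of a positive result = 0.73/0.11 = 73/11.
Target odds: 0.85 ÷ 0.15 = 17/3.
Require (73/11)ⁿ ≥ 17/3 ÷ (113/9887) = 168079/339.
(73/11)³ = 389017/1331 falls short of 168079/339 but (73/11)⁴ = 28398241/14641 reaches it, so n = 4.

4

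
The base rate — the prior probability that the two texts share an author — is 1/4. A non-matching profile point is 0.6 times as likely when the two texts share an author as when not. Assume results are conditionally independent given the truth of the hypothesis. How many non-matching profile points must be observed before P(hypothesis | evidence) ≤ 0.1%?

Prior odds = 0.25/0.75 = 1/3.
Likelihood ratio per non-matching profile point = 0.6.
Target odds: 0.001 ÷ 0.999 = 1/999.
Require 0.6ⁿ ≤ 1/999 ÷ (1/3) = 1/333.
0.6¹¹ = 177147/48828125 is still above 1/333 but 0.6¹² = 531441/244140625 is at or below it, so n = 12.

12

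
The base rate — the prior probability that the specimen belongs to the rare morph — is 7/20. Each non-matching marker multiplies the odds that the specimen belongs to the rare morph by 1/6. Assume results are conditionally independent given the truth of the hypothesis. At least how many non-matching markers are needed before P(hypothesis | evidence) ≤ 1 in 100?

3

Prior odds: 0.35 ÷ 0.65 = 7/13.
Likelihood ratio per non-matching marker = 1/6.
Target odds: 0.01 ÷ 0.99 = 1/99.
Need (7/13) × (1/6)ⁿ ≤ 1/99, i.e. (1/6)ⁿ ≤ 13/693.
(1/6)² = 1/36 is still above 13/693 but (1/6)³ = 1/216 is at or below it, so n = 3.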